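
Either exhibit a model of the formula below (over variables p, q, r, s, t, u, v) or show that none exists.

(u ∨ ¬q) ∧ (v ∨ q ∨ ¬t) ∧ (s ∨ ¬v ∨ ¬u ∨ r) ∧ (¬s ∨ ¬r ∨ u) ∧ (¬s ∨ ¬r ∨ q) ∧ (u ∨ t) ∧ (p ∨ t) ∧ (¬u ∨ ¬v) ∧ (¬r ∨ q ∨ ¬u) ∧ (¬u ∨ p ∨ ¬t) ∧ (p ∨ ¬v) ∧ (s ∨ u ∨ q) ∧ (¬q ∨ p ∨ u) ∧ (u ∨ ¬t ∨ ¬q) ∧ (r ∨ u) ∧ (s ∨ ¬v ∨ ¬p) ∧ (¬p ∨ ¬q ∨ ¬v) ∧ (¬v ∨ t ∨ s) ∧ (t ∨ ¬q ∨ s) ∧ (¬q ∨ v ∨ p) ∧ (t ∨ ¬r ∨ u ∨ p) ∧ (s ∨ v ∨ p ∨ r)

p=True,  q=True,  r=False,  s=True,  t=True,  u=True,  v=False

Branch on u: set u = True.
From the singleton clause (¬v), v = False.
Branch on q: set q = True.
From the singleton clause (p), p = True.
Branch on t: set t = True.
Every clause is now satisfied; r, s are unconstrained.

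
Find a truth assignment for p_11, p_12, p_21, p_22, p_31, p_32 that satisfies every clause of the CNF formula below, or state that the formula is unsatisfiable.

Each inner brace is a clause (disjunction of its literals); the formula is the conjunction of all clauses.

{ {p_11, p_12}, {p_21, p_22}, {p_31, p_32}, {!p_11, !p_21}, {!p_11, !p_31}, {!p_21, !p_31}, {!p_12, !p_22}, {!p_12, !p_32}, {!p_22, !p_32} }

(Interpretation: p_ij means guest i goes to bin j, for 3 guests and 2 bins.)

UNSATISFIABLE

Branch on p_11: set p_11 = true.
(!p_21) alone gives p_21 = false.
(p_22) alone gives p_22 = true.
(!p_31) alone gives p_31 = false.
(p_32) alone gives p_32 = true.
That conflicts with the unit clause (!p_32).
That branch fails; take p_11 = false instead.
(p_12) alone gives p_12 = true.
(!p_22) alone gives p_22 = false.
(p_21) alone gives p_21 = true.
(!p_31) alone gives p_31 = false.
(p_32) alone gives p_32 = true.
That conflicts with the unit clause (!p_32).
Both values of p_11 lead to a conflict.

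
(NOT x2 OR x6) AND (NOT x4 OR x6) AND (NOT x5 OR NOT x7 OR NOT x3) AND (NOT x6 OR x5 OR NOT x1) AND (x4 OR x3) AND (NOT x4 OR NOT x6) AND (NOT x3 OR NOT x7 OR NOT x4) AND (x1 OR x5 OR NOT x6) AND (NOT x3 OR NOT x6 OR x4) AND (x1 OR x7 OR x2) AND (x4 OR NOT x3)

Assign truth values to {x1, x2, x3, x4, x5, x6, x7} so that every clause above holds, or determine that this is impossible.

Suppose x2 = false.
Suppose x4 = false.
From the singleton clause (x3), x3 = true.
That conflicts with the unit clause (NOT x3).
So x4 must be the other value — set x4 = true.
From the singleton clause (x6), x6 = true.
That conflicts with the unit clause (NOT x6).
Either choice for x4 ends in contradiction.
So x2 must be the other value — set x2 = true.
From the singleton clause (x6), x6 = true.
From the singleton clause (NOT x4), x4 = false.
From the singleton clause (x3), x3 = true.
That conflicts with the unit clause (NOT x3).
Either choice for x2 ends in contradiction.

UNSATISFIABLE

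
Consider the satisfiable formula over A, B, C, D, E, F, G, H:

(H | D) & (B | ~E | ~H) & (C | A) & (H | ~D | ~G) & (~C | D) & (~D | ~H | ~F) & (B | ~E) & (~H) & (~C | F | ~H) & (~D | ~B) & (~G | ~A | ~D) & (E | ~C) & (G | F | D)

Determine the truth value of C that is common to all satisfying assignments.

False

Suppose C = 1.
Unit clause (D) forces D = 1.
Unit clause (~H) forces H = 0.
Unit clause (~G) forces G = 0.
Unit clause (~B) forces B = 0.
Unit clause (~E) forces E = 0.
Now (E) is unsatisfied and unit — conflict.
So every satisfying assignment has C = False.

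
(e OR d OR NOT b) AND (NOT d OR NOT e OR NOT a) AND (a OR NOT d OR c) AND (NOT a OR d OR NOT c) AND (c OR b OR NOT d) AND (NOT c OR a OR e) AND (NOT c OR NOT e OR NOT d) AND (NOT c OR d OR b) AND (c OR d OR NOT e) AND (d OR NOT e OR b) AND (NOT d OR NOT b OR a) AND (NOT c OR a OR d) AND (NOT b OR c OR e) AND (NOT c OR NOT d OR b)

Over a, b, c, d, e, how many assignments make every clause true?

3

There are 2^5 = 32 truth assignments over (a, b, c, d, e).
Split on b. With b = true, the clauses containing b are satisfied and NOT b drops from the rest; 1 of the 2^4 = 16 assignments to the other variables satisfy what remains.
With b = false, by the same count on the reduced clause set, 2 assignments work.
(One model: a=F, b=F, c=F, d=F, e=F.)
Total: 1 + 2 = 3.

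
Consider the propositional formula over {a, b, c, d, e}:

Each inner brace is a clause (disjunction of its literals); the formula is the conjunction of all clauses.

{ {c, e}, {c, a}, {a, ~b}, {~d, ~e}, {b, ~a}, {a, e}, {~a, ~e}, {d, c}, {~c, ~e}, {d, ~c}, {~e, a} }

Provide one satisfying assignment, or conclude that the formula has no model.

Branch on c: set c = 1.
(~e) alone gives e = 0.
(a) alone gives a = 1.
(b) alone gives b = 1.
(d) alone gives d = 1.
Every clause now holds.

a=1; b=1; c=1; d=1; e=0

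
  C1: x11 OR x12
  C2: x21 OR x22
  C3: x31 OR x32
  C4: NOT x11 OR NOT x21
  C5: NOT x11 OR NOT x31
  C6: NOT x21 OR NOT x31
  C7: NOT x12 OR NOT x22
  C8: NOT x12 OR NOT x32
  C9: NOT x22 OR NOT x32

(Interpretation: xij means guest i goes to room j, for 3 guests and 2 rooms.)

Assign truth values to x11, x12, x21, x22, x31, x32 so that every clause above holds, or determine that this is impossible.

Branch on x11: set x11 = true.
(NOT x21) alone gives x21 = false.
(x22) alone gives x22 = true.
(NOT x31) alone gives x31 = false.
(x32) alone gives x32 = true.
That conflicts with the unit clause (NOT x32).
Backtrack on x11: now try x11 = false.
(x12) alone gives x12 = true.
(NOT x22) alone gives x22 = false.
(x21) alone gives x21 = true.
(NOT x31) alone gives x31 = false.
(x32) alone gives x32 = true.
That conflicts with the unit clause (NOT x32).
Both values of x11 lead to a conflict.

UNSATISFIABLE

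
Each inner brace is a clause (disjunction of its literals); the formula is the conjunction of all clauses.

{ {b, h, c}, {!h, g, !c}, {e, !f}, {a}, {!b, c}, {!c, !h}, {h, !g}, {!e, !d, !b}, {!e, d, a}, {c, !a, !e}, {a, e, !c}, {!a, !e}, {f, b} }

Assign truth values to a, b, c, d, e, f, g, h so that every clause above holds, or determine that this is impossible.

a: true,  b: true,  c: true,  d: false,  e: false,  f: false,  g: false,  h: false

The clause (a) is unit, so a = true.
The clause (!e) is unit, so e = false.
The clause (!f) is unit, so f = false.
The clause (b) is unit, so b = true.
The clause (c) is unit, so c = true.
The clause (!h) is unit, so h = false.
The clause (!g) is unit, so g = false.
All clauses hold; d can take either value.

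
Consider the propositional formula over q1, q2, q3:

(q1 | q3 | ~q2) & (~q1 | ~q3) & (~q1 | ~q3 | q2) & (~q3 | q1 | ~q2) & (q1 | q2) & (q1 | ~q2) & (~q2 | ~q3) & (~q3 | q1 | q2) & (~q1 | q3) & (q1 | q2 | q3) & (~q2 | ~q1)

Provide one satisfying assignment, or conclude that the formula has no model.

UNSATISFIABLE

Try q1 = 0.
The clause (q2) is unit, so q2 = 1.
Now (~q2) is unsatisfied and unit — conflict.
Backtrack on q1: now try q1 = 1.
The clause (~q3) is unit, so q3 = 0.
Now (q3) is unsatisfied and unit — conflict.
Neither q1 = 1 nor q1 = 0 works.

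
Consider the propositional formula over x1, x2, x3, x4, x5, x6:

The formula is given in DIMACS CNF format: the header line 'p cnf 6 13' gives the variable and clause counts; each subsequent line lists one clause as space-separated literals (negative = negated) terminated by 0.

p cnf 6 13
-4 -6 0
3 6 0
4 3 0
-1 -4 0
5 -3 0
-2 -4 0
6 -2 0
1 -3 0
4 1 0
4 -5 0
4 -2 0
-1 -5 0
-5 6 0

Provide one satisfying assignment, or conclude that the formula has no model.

Suppose x4 = False.
From the singleton clause (x3), x3 = True.
From the singleton clause (x5), x5 = True.
That conflicts with the unit clause (¬x5).
So x4 must be the other value — set x4 = True.
From the singleton clause (¬x6), x6 = False.
From the singleton clause (x3), x3 = True.
From the singleton clause (¬x1), x1 = False.
That conflicts with the unit clause (x1).
Either choice for x4 ends in contradiction.

UNSATISFIABLE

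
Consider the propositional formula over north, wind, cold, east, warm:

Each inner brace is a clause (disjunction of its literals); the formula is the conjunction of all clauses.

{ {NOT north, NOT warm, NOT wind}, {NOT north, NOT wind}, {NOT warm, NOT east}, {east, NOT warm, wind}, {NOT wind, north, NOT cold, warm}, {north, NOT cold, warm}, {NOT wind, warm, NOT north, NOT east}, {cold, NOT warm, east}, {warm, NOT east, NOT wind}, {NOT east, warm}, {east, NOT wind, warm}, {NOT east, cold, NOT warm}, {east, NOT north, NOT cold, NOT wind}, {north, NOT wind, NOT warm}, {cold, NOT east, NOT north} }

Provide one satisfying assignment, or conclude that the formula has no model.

Case north = true:
From the singleton clause (NOT wind), wind = false.
Case warm = false:
From the singleton clause (NOT east), east = false.
All clauses hold; cold can take either value.

north: true,  wind: false,  cold: true,  east: false,  warm: false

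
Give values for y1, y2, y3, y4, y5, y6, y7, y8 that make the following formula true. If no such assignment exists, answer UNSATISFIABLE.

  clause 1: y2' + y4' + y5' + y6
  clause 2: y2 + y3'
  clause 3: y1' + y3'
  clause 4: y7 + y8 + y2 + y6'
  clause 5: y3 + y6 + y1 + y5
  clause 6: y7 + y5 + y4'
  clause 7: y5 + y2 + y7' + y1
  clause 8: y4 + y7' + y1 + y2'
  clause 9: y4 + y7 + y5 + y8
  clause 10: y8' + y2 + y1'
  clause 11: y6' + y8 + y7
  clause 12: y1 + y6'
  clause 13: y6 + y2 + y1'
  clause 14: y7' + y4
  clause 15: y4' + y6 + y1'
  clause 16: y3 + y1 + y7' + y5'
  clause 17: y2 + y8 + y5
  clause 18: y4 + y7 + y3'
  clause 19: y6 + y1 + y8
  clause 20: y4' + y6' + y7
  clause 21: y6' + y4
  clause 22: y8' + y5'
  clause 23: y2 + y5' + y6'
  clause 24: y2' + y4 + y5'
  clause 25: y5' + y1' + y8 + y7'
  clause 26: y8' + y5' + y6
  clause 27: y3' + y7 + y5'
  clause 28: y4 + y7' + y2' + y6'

y1=0; y2=1; y3=1; y4=1; y5=0; y6=0; y7=1; y8=1

Suppose y2 = 1.
Suppose y1 = 0.
(y6') alone gives y6 = 0.
(y8) alone gives y8 = 1.
(y5') alone gives y5 = 0.
(y3) alone gives y3 = 1.
Suppose y7 = 1.
(y4) alone gives y4 = 1.
Every clause now holds.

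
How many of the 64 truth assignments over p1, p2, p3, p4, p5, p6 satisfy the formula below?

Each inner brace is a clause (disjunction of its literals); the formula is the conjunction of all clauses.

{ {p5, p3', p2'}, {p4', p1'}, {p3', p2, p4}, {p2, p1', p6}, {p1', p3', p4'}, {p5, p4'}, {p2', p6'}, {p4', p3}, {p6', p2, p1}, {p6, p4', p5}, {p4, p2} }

There are 2^6 = 64 truth assignments over (p1, p2, p3, p4, p5, p6).
Split on p3. With p3 = 1, the clauses containing p3 are satisfied and p3' drops from the rest; 4 of the 2^5 = 32 assignments to the other variables satisfy what remains.
With p3 = 0, by the same count on the reduced clause set, 4 assignments work.
Total: 4 + 4 = 8.

8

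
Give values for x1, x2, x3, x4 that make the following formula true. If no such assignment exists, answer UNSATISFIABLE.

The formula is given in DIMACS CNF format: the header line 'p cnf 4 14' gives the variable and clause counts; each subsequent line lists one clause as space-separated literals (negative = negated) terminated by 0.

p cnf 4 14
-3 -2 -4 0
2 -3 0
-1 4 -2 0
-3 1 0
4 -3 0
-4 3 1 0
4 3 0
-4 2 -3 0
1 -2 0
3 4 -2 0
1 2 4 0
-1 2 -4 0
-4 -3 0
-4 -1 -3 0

Suppose x2 = True.
(x1) alone gives x1 = True.
(x4) alone gives x4 = True.
(¬x3) alone gives x3 = False.
This assignment satisfies each clause.

x1=True, x2=True, x3=False, x4=True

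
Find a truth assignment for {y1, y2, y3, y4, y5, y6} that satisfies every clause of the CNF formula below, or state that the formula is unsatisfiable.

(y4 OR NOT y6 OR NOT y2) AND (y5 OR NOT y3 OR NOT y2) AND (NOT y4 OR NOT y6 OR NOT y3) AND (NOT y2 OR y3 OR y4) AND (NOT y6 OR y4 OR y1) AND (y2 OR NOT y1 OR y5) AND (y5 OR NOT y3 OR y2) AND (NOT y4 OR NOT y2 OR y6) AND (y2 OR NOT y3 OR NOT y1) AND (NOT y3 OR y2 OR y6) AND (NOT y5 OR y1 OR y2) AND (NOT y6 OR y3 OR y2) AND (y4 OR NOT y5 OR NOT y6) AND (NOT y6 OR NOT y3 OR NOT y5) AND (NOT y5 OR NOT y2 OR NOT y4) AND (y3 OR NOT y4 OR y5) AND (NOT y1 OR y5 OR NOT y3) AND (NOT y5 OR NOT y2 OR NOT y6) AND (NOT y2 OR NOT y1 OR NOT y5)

y1=false,  y2=false,  y3=false,  y4=false,  y5=false,  y6=false

Suppose y4 = false.
Suppose y6 = false.
Suppose y2 = false.
From the singleton clause (NOT y3), y3 = false.
Suppose y1 = false.
From the singleton clause (NOT y5), y5 = false.
Every clause now holds.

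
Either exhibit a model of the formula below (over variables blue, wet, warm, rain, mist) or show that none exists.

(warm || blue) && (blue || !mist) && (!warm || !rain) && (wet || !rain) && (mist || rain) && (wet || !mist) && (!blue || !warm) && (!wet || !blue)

UNSATISFIABLE

Case warm = true:
From the singleton clause (!rain), rain = false.
From the singleton clause (mist), mist = true.
From the singleton clause (blue), blue = true.
But (!blue) is also a unit clause — contradiction.
Undo warm and try warm = false.
From the singleton clause (blue), blue = true.
From the singleton clause (!wet), wet = false.
From the singleton clause (!rain), rain = false.
From the singleton clause (mist), mist = true.
But (!mist) is also a unit clause — contradiction.
Both values of warm lead to a conflict.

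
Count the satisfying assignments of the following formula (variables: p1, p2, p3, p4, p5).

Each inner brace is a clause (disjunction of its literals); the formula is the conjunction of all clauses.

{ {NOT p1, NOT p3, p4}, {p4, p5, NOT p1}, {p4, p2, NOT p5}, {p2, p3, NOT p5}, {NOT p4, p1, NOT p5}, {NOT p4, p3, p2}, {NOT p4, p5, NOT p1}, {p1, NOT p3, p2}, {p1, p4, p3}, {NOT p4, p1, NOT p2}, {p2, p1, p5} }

6

There are 2^5 = 32 truth assignments over (p1, p2, p3, p4, p5).
Split on p4. With p4 = true, the clauses containing p4 are satisfied and NOT p4 drops from the rest; 3 of the 2^4 = 16 assignments to the other variables satisfy what remains.
With p4 = false, by the same count on the reduced clause set, 3 assignments work.
(One model: p1=F, p2=T, p3=T, p4=F, p5=F.)
Total: 3 + 3 = 6.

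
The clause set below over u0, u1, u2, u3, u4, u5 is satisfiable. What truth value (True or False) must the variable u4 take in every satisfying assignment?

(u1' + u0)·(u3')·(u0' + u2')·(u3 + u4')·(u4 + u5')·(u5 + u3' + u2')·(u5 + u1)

Suppose u4 = 1.
The clause (u3') is unit, so u3 = 0.
Now (u3) is unsatisfied and unit — conflict.
So every satisfying assignment has u4 = False.

False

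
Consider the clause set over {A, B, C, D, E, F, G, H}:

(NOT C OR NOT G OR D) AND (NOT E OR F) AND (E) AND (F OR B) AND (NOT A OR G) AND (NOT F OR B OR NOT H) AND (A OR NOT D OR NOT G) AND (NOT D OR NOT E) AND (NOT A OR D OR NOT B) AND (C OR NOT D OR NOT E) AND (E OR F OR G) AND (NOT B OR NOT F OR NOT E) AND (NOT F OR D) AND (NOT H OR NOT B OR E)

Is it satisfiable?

From the singleton clause (E), E = true.
From the singleton clause (F), F = true.
From the singleton clause (NOT D), D = false.
But (D) is also a unit clause — contradiction.
No assignment satisfies every clause.

Unsatisfiable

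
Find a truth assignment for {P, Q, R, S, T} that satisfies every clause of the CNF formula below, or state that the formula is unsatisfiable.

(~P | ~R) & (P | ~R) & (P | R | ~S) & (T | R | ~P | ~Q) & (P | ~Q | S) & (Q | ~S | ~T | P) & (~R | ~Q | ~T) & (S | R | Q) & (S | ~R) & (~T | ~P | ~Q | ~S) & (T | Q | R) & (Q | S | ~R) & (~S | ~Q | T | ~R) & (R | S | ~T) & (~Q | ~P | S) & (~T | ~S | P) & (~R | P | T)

Try P = 1.
The clause (~R) is unit, so R = 0.
Try T = 1.
The clause (S) is unit, so S = 1.
The clause (~Q) is unit, so Q = 0.
Every clause now holds.

P=1,  Q=0,  R=0,  S=1,  T=1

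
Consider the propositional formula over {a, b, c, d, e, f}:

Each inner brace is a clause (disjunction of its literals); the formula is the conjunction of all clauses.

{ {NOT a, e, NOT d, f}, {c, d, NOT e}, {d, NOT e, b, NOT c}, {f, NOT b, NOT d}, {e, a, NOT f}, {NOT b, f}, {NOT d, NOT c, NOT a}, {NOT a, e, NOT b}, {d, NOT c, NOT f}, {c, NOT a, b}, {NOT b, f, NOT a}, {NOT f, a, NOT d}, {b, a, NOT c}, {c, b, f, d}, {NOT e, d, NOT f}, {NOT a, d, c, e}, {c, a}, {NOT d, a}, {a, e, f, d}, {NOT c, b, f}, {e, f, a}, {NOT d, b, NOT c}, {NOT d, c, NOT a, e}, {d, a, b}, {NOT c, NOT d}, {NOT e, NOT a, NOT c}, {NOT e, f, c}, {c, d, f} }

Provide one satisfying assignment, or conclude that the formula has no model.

Branch on b: set b = true.
Unit clause (f) forces f = true.
Branch on e: set e = true.
Unit clause (d) forces d = true.
Unit clause (a) forces a = true.
Unit clause (NOT c) forces c = false.
Every clause now holds.

a: true; b: true; c: false; d: true; e: true; f: true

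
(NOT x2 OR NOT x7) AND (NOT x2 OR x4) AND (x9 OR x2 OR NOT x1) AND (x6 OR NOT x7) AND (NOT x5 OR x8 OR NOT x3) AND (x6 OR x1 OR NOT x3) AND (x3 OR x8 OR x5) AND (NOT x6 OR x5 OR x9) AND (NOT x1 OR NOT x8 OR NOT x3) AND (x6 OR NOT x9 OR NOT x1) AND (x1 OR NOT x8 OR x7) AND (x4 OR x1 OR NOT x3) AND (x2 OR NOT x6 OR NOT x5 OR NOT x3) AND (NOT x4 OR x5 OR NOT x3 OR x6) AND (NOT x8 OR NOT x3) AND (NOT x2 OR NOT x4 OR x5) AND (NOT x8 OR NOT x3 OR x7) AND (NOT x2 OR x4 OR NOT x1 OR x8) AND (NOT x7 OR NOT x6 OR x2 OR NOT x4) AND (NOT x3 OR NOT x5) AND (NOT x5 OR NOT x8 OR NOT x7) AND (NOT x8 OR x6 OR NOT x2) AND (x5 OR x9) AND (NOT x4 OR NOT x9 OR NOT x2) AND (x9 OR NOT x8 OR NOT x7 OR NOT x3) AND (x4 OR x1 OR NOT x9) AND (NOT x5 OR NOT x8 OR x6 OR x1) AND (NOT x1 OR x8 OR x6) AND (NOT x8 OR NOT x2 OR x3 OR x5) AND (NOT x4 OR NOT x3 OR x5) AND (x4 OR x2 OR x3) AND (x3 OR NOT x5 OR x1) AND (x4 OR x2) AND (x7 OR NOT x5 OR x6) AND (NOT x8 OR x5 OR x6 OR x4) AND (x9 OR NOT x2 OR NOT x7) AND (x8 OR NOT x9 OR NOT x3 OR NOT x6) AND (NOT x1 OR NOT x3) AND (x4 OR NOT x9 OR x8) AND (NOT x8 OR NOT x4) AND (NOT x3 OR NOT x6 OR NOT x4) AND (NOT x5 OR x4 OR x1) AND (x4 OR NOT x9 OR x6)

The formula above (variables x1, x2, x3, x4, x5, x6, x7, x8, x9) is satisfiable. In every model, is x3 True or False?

Suppose x3 = true.
From the singleton clause (NOT x8), x8 = false.
From the singleton clause (NOT x5), x5 = false.
From the singleton clause (x9), x9 = true.
From the singleton clause (NOT x4), x4 = false.
Now (x4) is unsatisfied and unit — conflict.
So every satisfying assignment has x3 = False.

False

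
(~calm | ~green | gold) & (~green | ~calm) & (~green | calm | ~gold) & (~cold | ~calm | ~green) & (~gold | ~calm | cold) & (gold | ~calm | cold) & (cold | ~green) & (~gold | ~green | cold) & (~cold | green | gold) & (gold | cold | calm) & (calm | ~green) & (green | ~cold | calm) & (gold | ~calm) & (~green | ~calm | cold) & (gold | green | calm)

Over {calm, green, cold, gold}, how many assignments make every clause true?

There are 2^4 = 16 truth assignments over (calm, green, cold, gold).
Check each against the 15 clauses (columns in the order calm, green, cold, gold):
  F F F F  ✗ fails (gold | cold | calm)
  F F F T  ✓ satisfies all
  F F T F  ✗ fails (~cold | green | gold)
  F F T T  ✗ fails (green | ~cold | calm)
  F T F F  ✗ fails (cold | ~green)
  F T F T  ✗ fails (~green | calm | ~gold)
  F T T F  ✗ fails (calm | ~green)
  F T T T  ✗ fails (~green | calm | ~gold)
  T F F F  ✗ fails (gold | ~calm | cold)
  T F F T  ✗ fails (~gold | ~calm | cold)
  T F T F  ✗ fails (~cold | green | gold)
  T F T T  ✓ satisfies all
  T T F F  ✗ fails (~calm | ~green | gold)
  T T F T  ✗ fails (~green | ~calm)
  T T T F  ✗ fails (~calm | ~green | gold)
  T T T T  ✗ fails (~green | ~calm)
2 of the 16 rows are models.

2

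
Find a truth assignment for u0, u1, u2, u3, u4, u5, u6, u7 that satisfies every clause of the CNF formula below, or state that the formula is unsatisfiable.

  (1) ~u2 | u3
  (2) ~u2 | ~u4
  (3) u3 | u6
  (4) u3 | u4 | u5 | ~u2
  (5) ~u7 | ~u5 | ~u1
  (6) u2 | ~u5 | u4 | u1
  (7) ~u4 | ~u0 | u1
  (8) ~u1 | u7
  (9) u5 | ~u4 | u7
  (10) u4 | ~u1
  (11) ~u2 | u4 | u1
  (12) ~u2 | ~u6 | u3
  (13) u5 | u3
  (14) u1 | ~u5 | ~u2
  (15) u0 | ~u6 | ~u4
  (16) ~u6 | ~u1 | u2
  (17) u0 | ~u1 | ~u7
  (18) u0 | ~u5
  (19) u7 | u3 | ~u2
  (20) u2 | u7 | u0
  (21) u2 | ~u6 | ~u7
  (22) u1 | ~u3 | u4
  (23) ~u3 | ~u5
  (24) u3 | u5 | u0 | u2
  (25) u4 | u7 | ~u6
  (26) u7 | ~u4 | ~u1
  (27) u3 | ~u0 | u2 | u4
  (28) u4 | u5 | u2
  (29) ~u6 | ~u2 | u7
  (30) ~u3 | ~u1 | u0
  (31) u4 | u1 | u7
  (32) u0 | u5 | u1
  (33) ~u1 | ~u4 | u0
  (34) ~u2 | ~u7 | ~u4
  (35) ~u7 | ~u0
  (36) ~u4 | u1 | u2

Try u2 = 0.
Try u3 = 1.
(~u5) alone gives u5 = 0.
(u4) alone gives u4 = 1.
(u7) alone gives u7 = 1.
(~u6) alone gives u6 = 0.
(~u0) alone gives u0 = 0.
(~u1) alone gives u1 = 0.
Now (u1) is unsatisfied and unit — conflict.
Backtrack on u3: now try u3 = 0.
(u6) alone gives u6 = 1.
(u5) alone gives u5 = 1.
(~u1) alone gives u1 = 0.
(u4) alone gives u4 = 1.
Now (~u4) is unsatisfied and unit — conflict.
Neither u3 = 1 nor u3 = 0 works.
Backtrack on u2: now try u2 = 1.
(u3) alone gives u3 = 1.
(~u4) alone gives u4 = 0.
(~u1) alone gives u1 = 0.
Now (u1) is unsatisfied and unit — conflict.
Neither u2 = 1 nor u2 = 0 works.

UNSATISFIABLE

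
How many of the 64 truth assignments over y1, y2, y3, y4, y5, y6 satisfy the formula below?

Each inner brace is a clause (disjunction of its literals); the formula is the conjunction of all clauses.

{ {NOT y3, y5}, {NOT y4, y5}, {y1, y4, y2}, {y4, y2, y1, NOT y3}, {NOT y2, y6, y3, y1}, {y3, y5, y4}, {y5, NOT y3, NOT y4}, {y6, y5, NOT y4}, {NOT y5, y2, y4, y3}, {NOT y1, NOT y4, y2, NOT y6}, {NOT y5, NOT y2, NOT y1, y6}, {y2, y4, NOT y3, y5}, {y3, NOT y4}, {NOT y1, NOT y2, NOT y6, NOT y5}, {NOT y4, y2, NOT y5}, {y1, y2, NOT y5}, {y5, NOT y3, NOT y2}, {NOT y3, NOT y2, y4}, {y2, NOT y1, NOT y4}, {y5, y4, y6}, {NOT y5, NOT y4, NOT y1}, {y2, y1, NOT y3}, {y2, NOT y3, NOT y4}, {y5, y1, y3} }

There are 2^6 = 64 truth assignments over (y1, y2, y3, y4, y5, y6).
Split on y3. With y3 = true, the clauses containing y3 are satisfied and NOT y3 drops from the rest; 4 of the 2^5 = 32 assignments to the other variables satisfy what remains.
With y3 = false, by the same count on the reduced clause set, 1 assignment works.
(One model: y1=F, y2=T, y3=F, y4=F, y5=T, y6=T.)
Total: 4 + 1 = 5.

5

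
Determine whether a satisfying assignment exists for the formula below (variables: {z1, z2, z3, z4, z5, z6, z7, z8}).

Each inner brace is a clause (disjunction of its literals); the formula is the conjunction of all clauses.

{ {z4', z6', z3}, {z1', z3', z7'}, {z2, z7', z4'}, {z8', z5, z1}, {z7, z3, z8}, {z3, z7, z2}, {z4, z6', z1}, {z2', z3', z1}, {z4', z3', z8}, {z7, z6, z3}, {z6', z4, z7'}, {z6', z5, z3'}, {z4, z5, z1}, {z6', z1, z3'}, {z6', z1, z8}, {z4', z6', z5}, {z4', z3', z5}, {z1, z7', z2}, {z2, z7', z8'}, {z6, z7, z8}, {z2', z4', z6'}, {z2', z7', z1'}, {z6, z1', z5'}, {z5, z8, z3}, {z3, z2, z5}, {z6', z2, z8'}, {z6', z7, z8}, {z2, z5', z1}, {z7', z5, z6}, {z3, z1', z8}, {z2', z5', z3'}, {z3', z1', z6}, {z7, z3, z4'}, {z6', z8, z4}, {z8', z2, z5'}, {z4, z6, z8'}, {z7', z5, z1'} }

Yes, satisfiable

Try z4 = 0.
Try z6 = 1.
From the singleton clause (z1), z1 = 1.
From the singleton clause (z7'), z7 = 0.
From the singleton clause (z8), z8 = 1.
From the singleton clause (z2), z2 = 1.
Try z5 = 1.
From the singleton clause (z3'), z3 = 0.
All clauses are satisfied.
A satisfying assignment: z1: 1; z2: 1; z3: 0; z4: 0; z5: 1; z6: 1; z7: 0; z8: 1.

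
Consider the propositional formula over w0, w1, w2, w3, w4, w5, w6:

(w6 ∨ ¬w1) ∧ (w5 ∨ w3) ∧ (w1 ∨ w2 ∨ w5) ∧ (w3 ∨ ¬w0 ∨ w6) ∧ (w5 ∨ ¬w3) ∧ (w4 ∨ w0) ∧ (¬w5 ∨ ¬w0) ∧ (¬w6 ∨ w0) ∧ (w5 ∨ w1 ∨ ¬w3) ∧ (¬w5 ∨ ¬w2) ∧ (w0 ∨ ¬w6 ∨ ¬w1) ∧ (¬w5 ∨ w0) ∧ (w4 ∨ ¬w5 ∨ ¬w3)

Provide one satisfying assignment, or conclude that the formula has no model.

Try w6 = True.
From the singleton clause (w0), w0 = True.
From the singleton clause (¬w5), w5 = False.
From the singleton clause (w3), w3 = True.
But (¬w3) is also a unit clause — contradiction.
So w6 must be the other value — set w6 = False.
From the singleton clause (¬w1), w1 = False.
Try w5 = True.
From the singleton clause (¬w0), w0 = False.
But (w0) is also a unit clause — contradiction.
So w5 must be the other value — set w5 = False.
From the singleton clause (w3), w3 = True.
But (¬w3) is also a unit clause — contradiction.
Both values of w5 lead to a conflict.
Both values of w6 lead to a conflict.

UNSATISFIABLE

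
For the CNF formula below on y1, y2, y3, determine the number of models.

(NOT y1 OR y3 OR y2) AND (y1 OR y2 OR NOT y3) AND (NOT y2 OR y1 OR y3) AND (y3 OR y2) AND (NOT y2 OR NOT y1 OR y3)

There are 2^3 = 8 truth assignments over (y1, y2, y3).
Check each against the 5 clauses (columns in the order y1, y2, y3):
  F F F  ✗ fails (y3 OR y2)
  F F T  ✗ fails (y1 OR y2 OR NOT y3)
  F T F  ✗ fails (NOT y2 OR y1 OR y3)
  F T T  ✓ satisfies all
  T F F  ✗ fails (NOT y1 OR y3 OR y2)
  T F T  ✓ satisfies all
  T T F  ✗ fails (NOT y2 OR NOT y1 OR y3)
  T T T  ✓ satisfies all
3 of the 8 rows are models.

3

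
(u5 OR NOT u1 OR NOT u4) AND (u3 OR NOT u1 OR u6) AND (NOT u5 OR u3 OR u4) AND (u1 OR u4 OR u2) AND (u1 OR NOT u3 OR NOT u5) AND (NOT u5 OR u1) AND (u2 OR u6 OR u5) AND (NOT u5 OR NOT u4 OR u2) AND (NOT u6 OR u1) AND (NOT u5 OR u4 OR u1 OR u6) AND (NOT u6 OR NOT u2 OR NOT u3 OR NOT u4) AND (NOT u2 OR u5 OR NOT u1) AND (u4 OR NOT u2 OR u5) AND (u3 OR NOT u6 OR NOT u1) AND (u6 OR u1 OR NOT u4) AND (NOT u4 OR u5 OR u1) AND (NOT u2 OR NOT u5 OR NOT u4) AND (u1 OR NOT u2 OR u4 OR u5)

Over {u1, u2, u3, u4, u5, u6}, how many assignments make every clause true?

There are 2^6 = 64 truth assignments over (u1, u2, u3, u4, u5, u6).
Split on u2. With u2 = true, the clauses containing u2 are satisfied and NOT u2 drops from the rest; 2 of the 2^5 = 32 assignments to the other variables satisfy what remains.
With u2 = false, by the same count on the reduced clause set, 3 assignments work.
Total: 2 + 3 = 5.

5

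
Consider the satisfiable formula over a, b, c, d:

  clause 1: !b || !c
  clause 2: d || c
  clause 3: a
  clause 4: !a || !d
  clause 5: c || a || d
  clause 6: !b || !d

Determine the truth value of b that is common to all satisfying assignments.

False

Suppose b = true.
Unit clause (!c) forces c = false.
Unit clause (d) forces d = true.
But (!d) is also a unit clause — contradiction.
So every satisfying assignment has b = False.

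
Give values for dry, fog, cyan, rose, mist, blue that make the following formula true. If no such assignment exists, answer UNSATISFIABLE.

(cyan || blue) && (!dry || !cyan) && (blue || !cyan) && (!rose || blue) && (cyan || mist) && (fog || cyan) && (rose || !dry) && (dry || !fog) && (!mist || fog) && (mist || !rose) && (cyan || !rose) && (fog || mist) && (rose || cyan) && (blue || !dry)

UNSATISFIABLE

Suppose cyan = true.
From the singleton clause (!dry), dry = false.
From the singleton clause (blue), blue = true.
From the singleton clause (!fog), fog = false.
From the singleton clause (!mist), mist = false.
That conflicts with the unit clause (mist).
Undo cyan and try cyan = false.
From the singleton clause (blue), blue = true.
From the singleton clause (mist), mist = true.
From the singleton clause (fog), fog = true.
From the singleton clause (dry), dry = true.
From the singleton clause (rose), rose = true.
That conflicts with the unit clause (!rose).
Neither cyan = true nor cyan = false works.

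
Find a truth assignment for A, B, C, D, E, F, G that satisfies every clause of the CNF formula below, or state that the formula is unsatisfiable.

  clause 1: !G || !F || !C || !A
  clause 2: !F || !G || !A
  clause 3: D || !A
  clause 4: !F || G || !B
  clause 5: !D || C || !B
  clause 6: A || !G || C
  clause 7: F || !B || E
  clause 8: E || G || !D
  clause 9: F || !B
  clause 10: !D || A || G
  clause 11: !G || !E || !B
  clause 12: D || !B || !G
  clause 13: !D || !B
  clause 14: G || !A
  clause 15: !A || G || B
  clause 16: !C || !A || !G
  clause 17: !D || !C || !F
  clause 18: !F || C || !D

Branch on D: set D = false.
Unit clause (!A) forces A = false.
Branch on G: set G = false.
Branch on F: set F = false.
Unit clause (!B) forces B = false.
Every clause is now satisfied; C, E are unconstrained.

A: false,  B: false,  C: true,  D: false,  E: false,  F: false,  G: false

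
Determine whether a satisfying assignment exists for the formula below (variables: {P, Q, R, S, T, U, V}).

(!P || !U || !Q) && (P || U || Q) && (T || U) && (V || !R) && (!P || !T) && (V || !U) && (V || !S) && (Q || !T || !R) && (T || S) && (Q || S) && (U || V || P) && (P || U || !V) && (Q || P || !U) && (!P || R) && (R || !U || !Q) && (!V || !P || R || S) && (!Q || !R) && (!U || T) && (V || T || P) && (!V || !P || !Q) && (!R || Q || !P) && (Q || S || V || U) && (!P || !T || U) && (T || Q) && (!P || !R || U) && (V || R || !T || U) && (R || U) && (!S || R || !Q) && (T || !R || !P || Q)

Branch on T: set T = true.
Unit clause (!P) forces P = false.
Branch on U: set U = true.
Unit clause (V) forces V = true.
Unit clause (Q) forces Q = true.
Unit clause (R) forces R = true.
But (!R) is also a unit clause — contradiction.
That branch fails; take U = false instead.
Unit clause (Q) forces Q = true.
Unit clause (V) forces V = true.
But (!V) is also a unit clause — contradiction.
Either choice for U ends in contradiction.
That branch fails; take T = false instead.
Unit clause (U) forces U = true.
But (!U) is also a unit clause — contradiction.
Either choice for T ends in contradiction.
No assignment satisfies every clause.

Unsatisfiable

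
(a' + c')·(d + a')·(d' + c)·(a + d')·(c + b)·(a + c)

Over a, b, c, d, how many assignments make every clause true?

There are 2^4 = 16 truth assignments over (a, b, c, d).
Split on d. With d = 1, the clauses containing d are satisfied and d' drops from the rest; 0 of the 2^3 = 8 assignments to the other variables satisfy what remains.
With d = 0, by the same count on the reduced clause set, 2 assignments work.
(One model: a=F, b=F, c=T, d=F.)
Total: 0 + 2 = 2.

2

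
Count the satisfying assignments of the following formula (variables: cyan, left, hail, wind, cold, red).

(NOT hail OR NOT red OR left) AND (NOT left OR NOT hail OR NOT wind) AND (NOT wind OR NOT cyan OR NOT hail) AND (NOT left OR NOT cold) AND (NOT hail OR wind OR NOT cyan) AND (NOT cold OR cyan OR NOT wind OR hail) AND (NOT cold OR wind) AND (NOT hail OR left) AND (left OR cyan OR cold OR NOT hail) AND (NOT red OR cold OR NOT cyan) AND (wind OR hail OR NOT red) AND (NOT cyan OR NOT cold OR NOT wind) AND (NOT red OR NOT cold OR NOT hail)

12

There are 2^6 = 64 truth assignments over (cyan, left, hail, wind, cold, red).
Split on red. With red = true, the clauses containing red are satisfied and NOT red drops from the rest; 3 of the 2^5 = 32 assignments to the other variables satisfy what remains.
With red = false, by the same count on the reduced clause set, 9 assignments work.
(One model: cyan=F, left=F, hail=F, wind=F, cold=F, red=F.)
Total: 3 + 9 = 12.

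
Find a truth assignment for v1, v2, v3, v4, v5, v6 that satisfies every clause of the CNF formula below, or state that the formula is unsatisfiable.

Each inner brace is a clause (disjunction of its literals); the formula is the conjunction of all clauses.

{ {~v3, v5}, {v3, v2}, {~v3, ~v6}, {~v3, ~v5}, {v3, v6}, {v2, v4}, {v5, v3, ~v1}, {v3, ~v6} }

UNSATISFIABLE

Case v3 = 0:
The clause (v2) is unit, so v2 = 1.
The clause (v6) is unit, so v6 = 1.
Now (~v6) is unsatisfied and unit — conflict.
So v3 must be the other value — set v3 = 1.
The clause (v5) is unit, so v5 = 1.
Now (~v5) is unsatisfied and unit — conflict.
Either choice for v3 ends in contradiction.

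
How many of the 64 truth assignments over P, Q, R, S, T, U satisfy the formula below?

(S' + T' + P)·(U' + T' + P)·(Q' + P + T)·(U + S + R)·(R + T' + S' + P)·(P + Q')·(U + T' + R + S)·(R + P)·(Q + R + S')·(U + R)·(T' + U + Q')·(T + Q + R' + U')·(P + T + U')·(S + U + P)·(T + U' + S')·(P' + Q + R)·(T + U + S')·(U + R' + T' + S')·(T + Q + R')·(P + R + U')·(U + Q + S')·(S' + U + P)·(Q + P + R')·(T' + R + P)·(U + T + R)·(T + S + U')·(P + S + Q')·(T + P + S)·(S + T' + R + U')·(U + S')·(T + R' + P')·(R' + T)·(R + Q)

6

There are 2^6 = 64 truth assignments over (P, Q, R, S, T, U).
Split on Q. With Q = 1, the clauses containing Q are satisfied and Q' drops from the rest; 3 of the 2^5 = 32 assignments to the other variables satisfy what remains.
With Q = 0, by the same count on the reduced clause set, 3 assignments work.
Total: 3 + 3 = 6.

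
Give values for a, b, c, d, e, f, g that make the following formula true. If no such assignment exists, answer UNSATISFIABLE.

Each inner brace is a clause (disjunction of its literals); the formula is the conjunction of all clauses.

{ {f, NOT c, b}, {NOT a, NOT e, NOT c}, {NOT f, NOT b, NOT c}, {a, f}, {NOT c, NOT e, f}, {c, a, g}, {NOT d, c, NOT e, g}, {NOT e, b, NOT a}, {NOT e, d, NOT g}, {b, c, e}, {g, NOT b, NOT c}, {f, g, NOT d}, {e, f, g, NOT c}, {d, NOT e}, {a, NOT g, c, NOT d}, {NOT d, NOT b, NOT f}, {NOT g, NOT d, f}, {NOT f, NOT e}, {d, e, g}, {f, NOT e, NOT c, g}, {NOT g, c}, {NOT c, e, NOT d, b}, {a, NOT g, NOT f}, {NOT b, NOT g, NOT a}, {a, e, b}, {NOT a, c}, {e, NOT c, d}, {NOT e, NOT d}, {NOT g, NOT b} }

UNSATISFIABLE

Case a = true:
Unit clause (c) forces c = true.
Unit clause (NOT e) forces e = false.
Unit clause (d) forces d = true.
Unit clause (b) forces b = true.
Unit clause (NOT f) forces f = false.
Unit clause (g) forces g = true.
Now (NOT g) is unsatisfied and unit — conflict.
So a must be the other value — set a = false.
Unit clause (f) forces f = true.
Unit clause (NOT e) forces e = false.
Unit clause (NOT g) forces g = false.
Unit clause (c) forces c = true.
Unit clause (NOT b) forces b = false.
Now (b) is unsatisfied and unit — conflict.
Both values of a lead to a conflict.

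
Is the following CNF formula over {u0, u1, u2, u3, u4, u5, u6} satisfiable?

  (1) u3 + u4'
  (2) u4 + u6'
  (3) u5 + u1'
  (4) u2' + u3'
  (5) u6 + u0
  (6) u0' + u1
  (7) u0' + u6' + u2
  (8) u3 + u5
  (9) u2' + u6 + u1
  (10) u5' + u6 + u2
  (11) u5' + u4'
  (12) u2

Yes

From the singleton clause (u2), u2 = 1.
From the singleton clause (u3'), u3 = 0.
From the singleton clause (u4'), u4 = 0.
From the singleton clause (u6'), u6 = 0.
From the singleton clause (u0), u0 = 1.
From the singleton clause (u1), u1 = 1.
From the singleton clause (u5), u5 = 1.
Every clause now holds.
A satisfying assignment: u0=1,  u1=1,  u2=1,  u3=0,  u4=0,  u5=1,  u6=0.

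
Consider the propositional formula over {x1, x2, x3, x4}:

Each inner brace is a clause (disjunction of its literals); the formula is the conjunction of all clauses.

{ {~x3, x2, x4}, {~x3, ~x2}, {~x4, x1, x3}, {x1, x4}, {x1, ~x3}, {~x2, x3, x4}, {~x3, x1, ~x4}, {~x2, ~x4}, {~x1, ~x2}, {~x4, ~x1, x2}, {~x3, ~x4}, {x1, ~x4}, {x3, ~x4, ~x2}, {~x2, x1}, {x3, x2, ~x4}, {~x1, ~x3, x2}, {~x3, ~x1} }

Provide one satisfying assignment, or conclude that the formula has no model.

x1=1,  x2=0,  x3=0,  x4=0

Case x3 = 0:
Case x4 = 0:
(x1) alone gives x1 = 1.
(~x2) alone gives x2 = 0.
All clauses are satisfied.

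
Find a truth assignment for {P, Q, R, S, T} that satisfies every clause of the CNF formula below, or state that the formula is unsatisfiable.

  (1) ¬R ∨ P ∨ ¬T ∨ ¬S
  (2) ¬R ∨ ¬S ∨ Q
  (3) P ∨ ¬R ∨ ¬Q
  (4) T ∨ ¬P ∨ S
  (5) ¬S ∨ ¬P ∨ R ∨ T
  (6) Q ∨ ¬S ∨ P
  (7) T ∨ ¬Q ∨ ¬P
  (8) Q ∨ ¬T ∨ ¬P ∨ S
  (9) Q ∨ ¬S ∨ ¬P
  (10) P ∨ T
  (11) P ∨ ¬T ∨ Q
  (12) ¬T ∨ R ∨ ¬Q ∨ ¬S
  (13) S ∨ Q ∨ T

Try P = True.
Try T = True.
Try Q = True.
Try R = True.
All clauses hold; S can take either value.

P=True,  Q=True,  R=True,  S=False,  T=True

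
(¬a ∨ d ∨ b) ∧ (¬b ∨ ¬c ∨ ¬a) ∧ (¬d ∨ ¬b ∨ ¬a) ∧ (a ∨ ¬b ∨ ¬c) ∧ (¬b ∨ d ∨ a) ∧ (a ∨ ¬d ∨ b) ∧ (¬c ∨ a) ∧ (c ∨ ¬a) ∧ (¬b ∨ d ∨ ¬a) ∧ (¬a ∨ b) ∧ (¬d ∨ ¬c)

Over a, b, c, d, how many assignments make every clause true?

There are 2^4 = 16 truth assignments over (a, b, c, d).
Check each against the 11 clauses (columns in the order a, b, c, d):
  F F F F  ✓ satisfies all
  F F F T  ✗ fails (a ∨ ¬d ∨ b)
  F F T F  ✗ fails (¬c ∨ a)
  F F T T  ✗ fails (a ∨ ¬d ∨ b)
  F T F F  ✗ fails (¬b ∨ d ∨ a)
  F T F T  ✓ satisfies all
  F T T F  ✗ fails (a ∨ ¬b ∨ ¬c)
  F T T T  ✗ fails (a ∨ ¬b ∨ ¬c)
  T F F F  ✗ fails (¬a ∨ d ∨ b)
  T F F T  ✗ fails (c ∨ ¬a)
  T F T F  ✗ fails (¬a ∨ d ∨ b)
  T F T T  ✗ fails (¬a ∨ b)
  T T F F  ✗ fails (c ∨ ¬a)
  T T F T  ✗ fails (¬d ∨ ¬b ∨ ¬a)
  T T T F  ✗ fails (¬b ∨ ¬c ∨ ¬a)
  T T T T  ✗ fails (¬b ∨ ¬c ∨ ¬a)
2 of the 16 rows are models.

2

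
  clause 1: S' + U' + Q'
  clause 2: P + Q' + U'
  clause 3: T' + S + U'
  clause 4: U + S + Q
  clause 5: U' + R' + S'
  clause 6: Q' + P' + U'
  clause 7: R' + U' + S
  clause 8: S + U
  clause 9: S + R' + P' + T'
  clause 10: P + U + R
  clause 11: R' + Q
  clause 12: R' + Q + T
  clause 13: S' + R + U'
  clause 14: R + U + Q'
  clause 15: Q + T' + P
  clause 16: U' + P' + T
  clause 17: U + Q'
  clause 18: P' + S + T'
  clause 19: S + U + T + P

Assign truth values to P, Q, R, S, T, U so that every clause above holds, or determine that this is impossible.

Case S = 1:
Case U = 0:
From the singleton clause (Q'), Q = 0.
From the singleton clause (R'), R = 0.
From the singleton clause (P), P = 1.
All clauses hold; T can take either value.

P: 1, Q: 0, R: 0, S: 1, T: 0, U: 0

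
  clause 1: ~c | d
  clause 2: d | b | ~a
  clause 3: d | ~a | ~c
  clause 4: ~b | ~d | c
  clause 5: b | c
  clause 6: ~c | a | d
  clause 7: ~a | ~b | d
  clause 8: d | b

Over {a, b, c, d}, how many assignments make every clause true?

There are 2^4 = 16 truth assignments over (a, b, c, d).
Check each against the 8 clauses (columns in the order a, b, c, d):
  F F F F  ✗ fails (b | c)
  F F F T  ✗ fails (b | c)
  F F T F  ✗ fails (~c | d)
  F F T T  ✓ satisfies all
  F T F F  ✓ satisfies all
  F T F T  ✗ fails (~b | ~d | c)
  F T T F  ✗ fails (~c | d)
  F T T T  ✓ satisfies all
  T F F F  ✗ fails (d | b | ~a)
  T F F T  ✗ fails (b | c)
  T F T F  ✗ fails (~c | d)
  T F T T  ✓ satisfies all
  T T F F  ✗ fails (~a | ~b | d)
  T T F T  ✗ fails (~b | ~d | c)
  T T T F  ✗ fails (~c | d)
  T T T T  ✓ satisfies all
5 of the 16 rows are models.

5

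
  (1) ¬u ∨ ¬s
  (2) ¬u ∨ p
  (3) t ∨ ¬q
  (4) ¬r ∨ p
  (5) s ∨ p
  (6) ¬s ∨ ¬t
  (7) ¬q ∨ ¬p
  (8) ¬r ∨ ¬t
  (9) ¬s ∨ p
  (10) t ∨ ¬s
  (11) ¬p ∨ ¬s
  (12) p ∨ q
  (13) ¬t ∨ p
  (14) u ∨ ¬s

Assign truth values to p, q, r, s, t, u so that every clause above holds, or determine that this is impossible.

Suppose u = True.
Unit clause (¬s) forces s = False.
Unit clause (p) forces p = True.
Unit clause (¬q) forces q = False.
Suppose r = False.
Every clause is now satisfied; t is unconstrained.

p=True, q=False, r=False, s=False, t=False, u=True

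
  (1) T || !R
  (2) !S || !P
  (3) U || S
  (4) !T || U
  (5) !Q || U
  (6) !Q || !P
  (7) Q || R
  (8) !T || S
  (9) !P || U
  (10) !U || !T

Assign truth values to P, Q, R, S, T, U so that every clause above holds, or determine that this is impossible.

Try T = false.
Unit clause (!R) forces R = false.
Unit clause (Q) forces Q = true.
Unit clause (U) forces U = true.
Unit clause (!P) forces P = false.
All clauses hold; S can take either value.

P=false, Q=true, R=false, S=true, T=false, U=true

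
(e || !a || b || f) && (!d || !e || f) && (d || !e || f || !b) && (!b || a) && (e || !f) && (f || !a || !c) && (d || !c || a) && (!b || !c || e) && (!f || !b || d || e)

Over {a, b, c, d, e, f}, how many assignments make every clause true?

18

There are 2^6 = 64 truth assignments over (a, b, c, d, e, f).
Split on b. With b = true, the clauses containing b are satisfied and !b drops from the rest; 6 of the 2^5 = 32 assignments to the other variables satisfy what remains.
With b = false, by the same count on the reduced clause set, 12 assignments work.
(One model: a=F, b=F, c=F, d=F, e=F, f=F.)
Total: 6 + 12 = 18.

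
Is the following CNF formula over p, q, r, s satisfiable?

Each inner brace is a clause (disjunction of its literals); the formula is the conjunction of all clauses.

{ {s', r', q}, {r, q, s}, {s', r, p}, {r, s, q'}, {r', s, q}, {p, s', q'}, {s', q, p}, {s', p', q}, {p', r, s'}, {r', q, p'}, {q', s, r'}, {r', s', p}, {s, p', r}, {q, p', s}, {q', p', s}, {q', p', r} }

Yes, satisfiable

Branch on s: set s = 1.
Branch on r: set r = 1.
(q) alone gives q = 1.
(p) alone gives p = 1.
All clauses are satisfied.
A satisfying assignment: p ↦ 1,  q ↦ 1,  r ↦ 1,  s ↦ 1.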